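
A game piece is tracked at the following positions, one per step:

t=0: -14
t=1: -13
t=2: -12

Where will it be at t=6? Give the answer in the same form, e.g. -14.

The position changes by +1 every step.
step 3: -12 + 1 → -11
step 4: -11 + 1 → -10
step 5: -10 + 1 → -9
step 6: -9 + 1 → -8

-8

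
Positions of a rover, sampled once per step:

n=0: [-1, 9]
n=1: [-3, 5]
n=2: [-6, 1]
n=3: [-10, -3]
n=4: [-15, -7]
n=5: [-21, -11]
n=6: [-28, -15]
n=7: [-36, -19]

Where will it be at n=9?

[-55, -27]

Successive displacements: [-2, -4], [-3, -4], [-4, -4], [-5, -4], [-6, -4], [-7, -4], [-8, -4] — each changes by [-1, +0].
step 8: [-36, -19] + [-9, -4] → [-45, -23]
step 9: [-45, -23] + [-10, -4] → [-55, -27]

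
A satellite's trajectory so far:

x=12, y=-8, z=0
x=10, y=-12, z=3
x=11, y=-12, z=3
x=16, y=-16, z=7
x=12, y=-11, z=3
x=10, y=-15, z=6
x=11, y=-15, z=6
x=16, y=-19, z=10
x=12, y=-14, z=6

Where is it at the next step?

x=10, y=-18, z=9

The moves between consecutive positions are (-2,-4,+3), (+1,+0,+0), (+5,-4,+4), (-4,+5,-4), (-2,-4,+3), (+1,+0,+0), (+5,-4,+4), (-4,+5,-4); they repeat the 4-cycle [(-2,-4,+3), (+1,+0,+0), (+5,-4,+4), (-4,+5,-4)].
step 9: apply (-2,-4,+3) → x=10, y=-18, z=9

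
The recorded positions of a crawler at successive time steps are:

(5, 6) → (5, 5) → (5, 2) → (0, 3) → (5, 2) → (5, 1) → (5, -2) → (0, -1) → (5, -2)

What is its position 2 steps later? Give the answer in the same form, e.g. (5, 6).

(5, -6)

The moves between consecutive positions are (+0, -1), (+0, -3), (-5, +1), (+5, -1), (+0, -1), (+0, -3), (-5, +1), (+5, -1); they repeat the 4-cycle [(+0, -1), (+0, -3), (-5, +1), (+5, -1)].
step 9: apply (+0, -1) → (5, -3)
step 10: apply (+0, -3) → (5, -6)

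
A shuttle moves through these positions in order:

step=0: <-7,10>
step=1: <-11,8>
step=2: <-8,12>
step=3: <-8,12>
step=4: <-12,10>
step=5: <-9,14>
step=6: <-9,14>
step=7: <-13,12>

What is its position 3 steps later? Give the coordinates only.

The moves between consecutive positions are <-4,-2>, <+3,+4>, <+0,+0>, <-4,-2>, <+3,+4>, <+0,+0>, <-4,-2>; they repeat the 3-cycle [<-4,-2>, <+3,+4>, <+0,+0>].
step 8: apply <+3,+4> → <-10,16>
step 9: apply <+0,+0> → <-10,16>
step 10: apply <-4,-2> → <-14,14>

<-14,14>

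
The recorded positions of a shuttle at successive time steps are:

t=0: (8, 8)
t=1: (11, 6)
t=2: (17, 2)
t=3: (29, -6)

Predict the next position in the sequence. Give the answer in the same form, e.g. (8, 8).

Consecutive displacements (+3, -2), (+6, -4), (+12, -8) scale by a factor of 2 each step.
step 4: (29, -6) + (+24, -16) → (53, -22)

(53, -22)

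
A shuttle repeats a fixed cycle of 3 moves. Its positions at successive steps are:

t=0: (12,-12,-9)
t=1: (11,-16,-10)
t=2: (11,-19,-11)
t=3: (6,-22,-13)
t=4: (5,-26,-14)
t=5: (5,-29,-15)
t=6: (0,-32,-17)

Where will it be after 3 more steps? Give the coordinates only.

(-6,-42,-21)

Step-to-step displacements: (-1,-4,-1), (+0,-3,-1), (-5,-3,-2), (-1,-4,-1), (+0,-3,-1), (-5,-3,-2) — a repeating cycle of length 3.
step 7: apply (-1,-4,-1) → (-1,-36,-18)
step 8: apply (+0,-3,-1) → (-1,-39,-19)
step 9: apply (-5,-3,-2) → (-6,-42,-21)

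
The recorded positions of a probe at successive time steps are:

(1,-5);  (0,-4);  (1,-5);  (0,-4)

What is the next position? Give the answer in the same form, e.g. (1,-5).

The jumps are (-1,+1), (+1,-1), (-1,+1) — a geometric progression with ratio -1.
step 4: (0,-4) + (+1,-1) → (1,-5)

(1,-5)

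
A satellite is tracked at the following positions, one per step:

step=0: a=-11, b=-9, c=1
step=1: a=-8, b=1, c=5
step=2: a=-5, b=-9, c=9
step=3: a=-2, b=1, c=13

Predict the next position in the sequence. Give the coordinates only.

a=1, b=-9, c=17

A: linear, +3 per step → 1 at step 4.
B: cycles through -9, 1 every 2 steps. Step 4 lands at position 0 of the cycle → -9.
C: linear, +4 per step → 17 at step 4.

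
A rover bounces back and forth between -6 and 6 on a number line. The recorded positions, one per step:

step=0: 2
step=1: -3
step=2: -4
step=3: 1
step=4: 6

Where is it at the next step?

1

The value travels 5 per step and bounces off the walls at -6 and 6.
  step 5: 6 → 1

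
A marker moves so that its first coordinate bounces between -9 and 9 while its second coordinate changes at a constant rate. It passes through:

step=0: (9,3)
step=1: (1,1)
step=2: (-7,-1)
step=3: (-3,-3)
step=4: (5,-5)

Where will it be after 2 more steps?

The first coordinate reflects between -9 and 9, moving 8 per step.
  step 5: 5 → 5
  step 6: 5 → -3
The second coordinate changes by -2 each step: at step 6 it is -9.

(-3,-9)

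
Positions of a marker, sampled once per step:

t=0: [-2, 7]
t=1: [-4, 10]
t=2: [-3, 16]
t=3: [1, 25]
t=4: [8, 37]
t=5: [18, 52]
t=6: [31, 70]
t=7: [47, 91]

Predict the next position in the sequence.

First differences are [-2, +3], [+1, +6], [+4, +9], [+7, +12], [+10, +15], [+13, +18], [+16, +21]; their common second difference is [+3, +3] (constant acceleration).
step 8: [47, 91] + [+19, +24] → [66, 115]

[66, 115]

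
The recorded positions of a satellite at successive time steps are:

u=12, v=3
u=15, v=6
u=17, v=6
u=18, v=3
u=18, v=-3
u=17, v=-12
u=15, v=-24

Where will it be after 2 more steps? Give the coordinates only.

First differences are (+3, +3), (+2, +0), (+1, -3), (+0, -6), (-1, -9), (-2, -12); their common second difference is (-1, -3) (constant acceleration).
step 7: u=15, v=-24 + (-3, -15) → u=12, v=-39
step 8: u=12, v=-39 + (-4, -18) → u=8, v=-57

u=8, v=-57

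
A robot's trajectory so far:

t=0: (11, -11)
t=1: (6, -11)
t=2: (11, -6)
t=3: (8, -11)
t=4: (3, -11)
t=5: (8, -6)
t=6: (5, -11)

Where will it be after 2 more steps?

(5, -6)

The moves between consecutive positions are (-5, +0), (+5, +5), (-3, -5), (-5, +0), (+5, +5), (-3, -5); they repeat the 3-cycle [(-5, +0), (+5, +5), (-3, -5)].
step 7: apply (-5, +0) → (0, -11)
step 8: apply (+5, +5) → (5, -6)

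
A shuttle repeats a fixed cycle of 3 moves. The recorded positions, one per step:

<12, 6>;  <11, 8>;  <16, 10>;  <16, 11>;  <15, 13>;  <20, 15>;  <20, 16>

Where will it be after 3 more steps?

Differencing gives <-1, +2>, <+5, +2>, <+0, +1>, <-1, +2>, <+5, +2>, <+0, +1>. This is the pattern <-1, +2>, <+5, +2>, <+0, +1> repeated.
step 7: apply <-1, +2> → <19, 18>
step 8: apply <+5, +2> → <24, 20>
step 9: apply <+0, +1> → <24, 21>

<24, 21>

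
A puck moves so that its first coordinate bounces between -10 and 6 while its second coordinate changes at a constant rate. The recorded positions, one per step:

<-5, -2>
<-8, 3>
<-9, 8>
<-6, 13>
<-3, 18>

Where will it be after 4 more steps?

The first coordinate reflects between -10 and 6, moving 3 per step.
  step 5: -3 → 0
  step 6: 0 → 3
  step 7: 3 → 6
  step 8: 6 → 3
The second coordinate changes by +5 each step: at step 8 it is 38.

<3, 38>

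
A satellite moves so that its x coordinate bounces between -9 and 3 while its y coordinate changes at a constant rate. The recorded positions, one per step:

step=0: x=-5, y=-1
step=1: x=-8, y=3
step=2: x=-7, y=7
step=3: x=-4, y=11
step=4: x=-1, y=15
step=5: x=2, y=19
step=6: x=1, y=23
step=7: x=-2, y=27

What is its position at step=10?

The x coordinate travels 3 per step and bounces off the walls at -9 and 3.
  step 8: -2 → -5
  step 9: -5 → -8
  step 10: -8 → -7
The y coordinate changes by +4 each step: at step 10 it is 39.

x=-7, y=39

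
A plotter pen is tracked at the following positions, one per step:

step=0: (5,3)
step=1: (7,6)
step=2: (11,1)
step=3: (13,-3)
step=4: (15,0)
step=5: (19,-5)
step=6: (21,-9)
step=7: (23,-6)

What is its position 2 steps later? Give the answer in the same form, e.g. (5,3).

Differencing gives (+2,+3), (+4,-5), (+2,-4), (+2,+3), (+4,-5), (+2,-4), (+2,+3). This is the pattern (+2,+3), (+4,-5), (+2,-4) repeated.
step 8: apply (+4,-5) → (27,-11)
step 9: apply (+2,-4) → (29,-15)

(29,-15)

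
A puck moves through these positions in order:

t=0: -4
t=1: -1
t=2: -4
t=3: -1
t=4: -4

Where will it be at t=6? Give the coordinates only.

Step-to-step displacements: +3, -3, +3, -3; each is -1× the previous.
step 5: -4 + 3 → -1
step 6: -1 − 3 → -4

-4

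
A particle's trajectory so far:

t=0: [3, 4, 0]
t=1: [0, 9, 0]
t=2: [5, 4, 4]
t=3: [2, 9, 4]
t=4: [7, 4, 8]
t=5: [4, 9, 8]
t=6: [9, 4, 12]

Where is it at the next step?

Step-to-step displacements: [-3, +5, +0], [+5, -5, +4], [-3, +5, +0], [+5, -5, +4], [-3, +5, +0], [+5, -5, +4] — a repeating cycle of length 2.
step 7: apply [-3, +5, +0] → [6, 9, 12]

[6, 9, 12]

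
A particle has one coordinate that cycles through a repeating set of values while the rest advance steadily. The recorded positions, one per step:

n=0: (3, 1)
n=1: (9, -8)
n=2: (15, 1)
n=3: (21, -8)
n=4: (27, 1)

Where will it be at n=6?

(39, 1)

The first coordinate changes by +6 each step, so at step 6 it is 3 + 6·(6) = 39.
The second coordinate repeats the cycle [1, -8] with period 2; step 6 mod 2 = 0, giving 1.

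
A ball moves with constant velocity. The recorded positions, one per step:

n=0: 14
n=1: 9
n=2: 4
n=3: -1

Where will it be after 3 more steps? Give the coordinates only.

-16

Each step adds -5 to the position.
step 4: -1 − 5 → -6
step 5: -6 − 5 → -11
step 6: -11 − 5 → -16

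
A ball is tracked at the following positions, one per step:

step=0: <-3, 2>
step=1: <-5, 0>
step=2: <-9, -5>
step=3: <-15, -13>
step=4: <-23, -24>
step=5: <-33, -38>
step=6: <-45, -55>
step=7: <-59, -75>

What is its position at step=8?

<-75, -98>

Successive displacements: <-2, -2>, <-4, -5>, <-6, -8>, <-8, -11>, <-10, -14>, <-12, -17>, <-14, -20> — each changes by <-2, -3>.
step 8: <-59, -75> + <-16, -23> → <-75, -98>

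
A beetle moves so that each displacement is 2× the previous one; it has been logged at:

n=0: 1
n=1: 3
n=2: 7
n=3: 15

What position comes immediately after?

The jumps are +2, +4, +8 — a geometric progression with ratio 2.
step 4: 15 + 16 → 31

31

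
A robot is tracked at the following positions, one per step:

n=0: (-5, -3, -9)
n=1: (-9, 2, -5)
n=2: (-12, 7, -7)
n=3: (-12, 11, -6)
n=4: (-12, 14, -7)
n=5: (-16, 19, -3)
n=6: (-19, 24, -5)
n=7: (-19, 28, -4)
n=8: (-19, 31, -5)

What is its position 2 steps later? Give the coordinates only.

(-26, 41, -3)

Differencing gives (-4, +5, +4), (-3, +5, -2), (+0, +4, +1), (+0, +3, -1), (-4, +5, +4), (-3, +5, -2), (+0, +4, +1), (+0, +3, -1). This is the pattern (-4, +5, +4), (-3, +5, -2), (+0, +4, +1), (+0, +3, -1) repeated.
step 9: apply (-4, +5, +4) → (-23, 36, -1)
step 10: apply (-3, +5, -2) → (-26, 41, -3)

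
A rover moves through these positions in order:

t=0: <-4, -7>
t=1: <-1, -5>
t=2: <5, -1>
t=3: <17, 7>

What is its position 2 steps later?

<89, 55>

Consecutive displacements <+3, +2>, <+6, +4>, <+12, +8> scale by a factor of 2 each step.
step 4: <17, 7> + <+24, +16> → <41, 23>
step 5: <41, 23> + <+48, +32> → <89, 55>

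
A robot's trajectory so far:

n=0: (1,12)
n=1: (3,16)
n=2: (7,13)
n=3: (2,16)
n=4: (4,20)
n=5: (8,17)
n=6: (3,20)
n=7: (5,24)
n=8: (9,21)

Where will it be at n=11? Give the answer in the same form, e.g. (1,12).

Step-to-step displacements: (+2,+4), (+4,-3), (-5,+3), (+2,+4), (+4,-3), (-5,+3), (+2,+4), (+4,-3) — a repeating cycle of length 3.
step 9: apply (-5,+3) → (4,24)
step 10: apply (+2,+4) → (6,28)
step 11: apply (+4,-3) → (10,25)

(10,25)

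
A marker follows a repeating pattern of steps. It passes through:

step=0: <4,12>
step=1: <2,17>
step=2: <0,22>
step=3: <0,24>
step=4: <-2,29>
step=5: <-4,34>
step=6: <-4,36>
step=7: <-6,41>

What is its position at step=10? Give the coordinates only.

<-10,53>

Step-to-step displacements: <-2,+5>, <-2,+5>, <+0,+2>, <-2,+5>, <-2,+5>, <+0,+2>, <-2,+5> — a repeating cycle of length 3.
step 8: apply <-2,+5> → <-8,46>
step 9: apply <+0,+2> → <-8,48>
step 10: apply <-2,+5> → <-10,53>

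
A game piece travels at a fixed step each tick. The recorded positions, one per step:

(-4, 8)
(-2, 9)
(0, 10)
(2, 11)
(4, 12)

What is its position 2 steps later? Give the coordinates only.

The position changes by (+2, +1) every step.
step 5: (4, 12) + (+2, +1) → (6, 13)
step 6: (6, 13) + (+2, +1) → (8, 14)

(8, 14)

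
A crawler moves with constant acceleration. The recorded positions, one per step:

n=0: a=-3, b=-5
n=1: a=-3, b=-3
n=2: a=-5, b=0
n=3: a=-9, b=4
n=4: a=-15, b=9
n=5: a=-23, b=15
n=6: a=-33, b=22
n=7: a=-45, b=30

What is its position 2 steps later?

a=-75, b=49

Successive displacements: (+0, +2), (-2, +3), (-4, +4), (-6, +5), (-8, +6), (-10, +7), (-12, +8) — each changes by (-2, +1).
step 8: a=-45, b=30 + (-14, +9) → a=-59, b=39
step 9: a=-59, b=39 + (-16, +10) → a=-75, b=49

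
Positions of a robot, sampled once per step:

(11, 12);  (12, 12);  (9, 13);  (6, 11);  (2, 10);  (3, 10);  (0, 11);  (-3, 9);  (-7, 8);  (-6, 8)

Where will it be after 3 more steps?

(-16, 6)

Differencing gives (+1, +0), (-3, +1), (-3, -2), (-4, -1), (+1, +0), (-3, +1), (-3, -2), (-4, -1), (+1, +0). This is the pattern (+1, +0), (-3, +1), (-3, -2), (-4, -1) repeated.
step 10: apply (-3, +1) → (-9, 9)
step 11: apply (-3, -2) → (-12, 7)
step 12: apply (-4, -1) → (-16, 6)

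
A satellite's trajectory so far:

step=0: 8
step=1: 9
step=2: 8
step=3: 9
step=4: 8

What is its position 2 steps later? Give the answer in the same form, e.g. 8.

8

Step-to-step displacements: +1, -1, +1, -1; each is -1× the previous.
step 5: 8 + 1 → 9
step 6: 9 − 1 → 8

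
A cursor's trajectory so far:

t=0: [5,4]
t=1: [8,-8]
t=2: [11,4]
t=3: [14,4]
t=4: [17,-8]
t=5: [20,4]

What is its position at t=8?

First: linear, +3 per step → 29 at step 8.
Second: cycles through 4, -8, 4 every 3 steps. Step 8 lands at position 2 of the cycle → 4.

[29,4]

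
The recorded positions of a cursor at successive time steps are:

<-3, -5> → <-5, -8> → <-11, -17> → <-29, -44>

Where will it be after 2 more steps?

<-245, -368>

Step-to-step displacements: <-2, -3>, <-6, -9>, <-18, -27>; each is 3× the previous.
step 4: <-29, -44> + <-54, -81> → <-83, -125>
step 5: <-83, -125> + <-162, -243> → <-245, -368>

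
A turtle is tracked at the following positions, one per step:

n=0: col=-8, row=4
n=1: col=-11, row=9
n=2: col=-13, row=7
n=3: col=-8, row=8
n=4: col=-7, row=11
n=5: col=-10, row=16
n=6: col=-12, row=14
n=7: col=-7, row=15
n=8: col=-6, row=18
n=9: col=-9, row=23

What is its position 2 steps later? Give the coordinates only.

Differencing gives (-3,+5), (-2,-2), (+5,+1), (+1,+3), (-3,+5), (-2,-2), (+5,+1), (+1,+3), (-3,+5). This is the pattern (-3,+5), (-2,-2), (+5,+1), (+1,+3) repeated.
step 10: apply (-2,-2) → col=-11, row=21
step 11: apply (+5,+1) → col=-6, row=22

col=-6, row=22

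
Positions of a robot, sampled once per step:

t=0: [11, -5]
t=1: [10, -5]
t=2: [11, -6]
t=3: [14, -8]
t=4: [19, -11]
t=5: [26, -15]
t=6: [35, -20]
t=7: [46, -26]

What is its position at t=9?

[74, -41]

Successive displacements: [-1, +0], [+1, -1], [+3, -2], [+5, -3], [+7, -4], [+9, -5], [+11, -6] — each changes by [+2, -1].
step 8: [46, -26] + [+13, -7] → [59, -33]
step 9: [59, -33] + [+15, -8] → [74, -41]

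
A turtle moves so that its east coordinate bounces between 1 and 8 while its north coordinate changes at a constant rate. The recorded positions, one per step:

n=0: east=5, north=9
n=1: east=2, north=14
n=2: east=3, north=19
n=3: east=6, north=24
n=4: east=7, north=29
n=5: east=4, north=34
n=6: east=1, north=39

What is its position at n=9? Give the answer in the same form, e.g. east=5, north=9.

The east coordinate travels 3 per step and bounces off the walls at 1 and 8.
  step 7: 1 → 4
  step 8: 4 → 7
  step 9: 7 → 6
The north coordinate changes by +5 each step: at step 9 it is 54.

east=6, north=54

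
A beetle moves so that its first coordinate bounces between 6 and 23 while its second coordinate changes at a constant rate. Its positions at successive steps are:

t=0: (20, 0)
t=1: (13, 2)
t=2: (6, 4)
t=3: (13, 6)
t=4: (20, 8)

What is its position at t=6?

The first coordinate travels 7 per step and bounces off the walls at 6 and 23.
  step 5: 20 → 19
  step 6: 19 → 12
The second coordinate changes by +2 each step: at step 6 it is 12.

(12, 12)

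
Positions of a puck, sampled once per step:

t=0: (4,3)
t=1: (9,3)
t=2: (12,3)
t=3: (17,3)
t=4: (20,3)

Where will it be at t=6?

(28,3)

Step-to-step displacements: (+5,+0), (+3,+0), (+5,+0), (+3,+0) — a repeating cycle of length 2.
step 5: apply (+5,+0) → (25,3)
step 6: apply (+3,+0) → (28,3)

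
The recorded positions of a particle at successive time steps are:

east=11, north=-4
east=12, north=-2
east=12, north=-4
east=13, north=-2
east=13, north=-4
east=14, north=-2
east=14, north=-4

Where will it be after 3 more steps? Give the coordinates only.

Step-to-step displacements: (+1, +2), (+0, -2), (+1, +2), (+0, -2), (+1, +2), (+0, -2) — a repeating cycle of length 2.
step 7: apply (+1, +2) → east=15, north=-2
step 8: apply (+0, -2) → east=15, north=-4
step 9: apply (+1, +2) → east=16, north=-2

east=16, north=-2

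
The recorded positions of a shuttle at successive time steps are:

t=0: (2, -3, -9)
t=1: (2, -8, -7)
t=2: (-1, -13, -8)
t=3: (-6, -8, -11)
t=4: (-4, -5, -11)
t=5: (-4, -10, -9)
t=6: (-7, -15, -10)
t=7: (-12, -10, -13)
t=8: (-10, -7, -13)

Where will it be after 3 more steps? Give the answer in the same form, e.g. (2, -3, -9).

The moves between consecutive positions are (+0, -5, +2), (-3, -5, -1), (-5, +5, -3), (+2, +3, +0), (+0, -5, +2), (-3, -5, -1), (-5, +5, -3), (+2, +3, +0); they repeat the 4-cycle [(+0, -5, +2), (-3, -5, -1), (-5, +5, -3), (+2, +3, +0)].
step 9: apply (+0, -5, +2) → (-10, -12, -11)
step 10: apply (-3, -5, -1) → (-13, -17, -12)
step 11: apply (-5, +5, -3) → (-18, -12, -15)

(-18, -12, -15)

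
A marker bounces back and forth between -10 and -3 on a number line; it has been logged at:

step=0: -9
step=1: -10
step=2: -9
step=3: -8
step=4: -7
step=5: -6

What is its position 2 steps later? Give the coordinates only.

The value reflects between -10 and -3, moving 1 per step.
  step 6: -6 → -5
  step 7: -5 → -4

-4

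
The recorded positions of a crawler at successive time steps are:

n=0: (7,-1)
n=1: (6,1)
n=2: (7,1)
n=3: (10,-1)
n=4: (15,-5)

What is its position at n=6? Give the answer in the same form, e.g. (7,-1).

Successive displacements: (-1,+2), (+1,+0), (+3,-2), (+5,-4) — each changes by (+2,-2).
step 5: (15,-5) + (+7,-6) → (22,-11)
step 6: (22,-11) + (+9,-8) → (31,-19)

(31,-19)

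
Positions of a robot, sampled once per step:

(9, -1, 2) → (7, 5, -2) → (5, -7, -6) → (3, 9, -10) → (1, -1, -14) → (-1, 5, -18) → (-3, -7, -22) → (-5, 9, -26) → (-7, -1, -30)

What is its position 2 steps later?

The first coordinate changes by -2 each step, so at step 10 it is 9 + 10·(-2) = -11.
The second coordinate repeats the cycle [-1, 5, -7, 9] with period 4; step 10 mod 4 = 2, giving -7.
The third coordinate changes by -4 each step, so at step 10 it is 2 + 10·(-4) = -38.

(-11, -7, -38)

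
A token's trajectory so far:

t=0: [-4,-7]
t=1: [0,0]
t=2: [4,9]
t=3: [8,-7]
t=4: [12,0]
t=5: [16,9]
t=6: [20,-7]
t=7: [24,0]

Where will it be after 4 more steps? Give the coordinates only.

The first coordinate changes by +4 each step, so at step 11 it is -4 + 11·(4) = 40.
The second coordinate repeats the cycle [-7, 0, 9] with period 3; step 11 mod 3 = 2, giving 9.

[40,9]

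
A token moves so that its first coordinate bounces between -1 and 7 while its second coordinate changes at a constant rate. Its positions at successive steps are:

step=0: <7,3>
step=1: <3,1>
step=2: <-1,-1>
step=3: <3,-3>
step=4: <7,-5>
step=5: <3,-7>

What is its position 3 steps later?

<7,-13>

The first coordinate reflects between -1 and 7, moving 4 per step.
  step 6: 3 → -1
  step 7: -1 → 3
  step 8: 3 → 7
The second coordinate changes by -2 each step: at step 8 it is -13.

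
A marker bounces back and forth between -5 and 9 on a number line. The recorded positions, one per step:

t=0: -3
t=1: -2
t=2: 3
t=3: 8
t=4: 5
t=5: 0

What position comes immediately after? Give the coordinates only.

-5

The value reflects between -5 and 9, moving 5 per step.
  step 6: 0 → -5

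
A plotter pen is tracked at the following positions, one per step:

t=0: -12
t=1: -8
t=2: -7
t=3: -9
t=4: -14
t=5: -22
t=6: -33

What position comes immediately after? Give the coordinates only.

-47

Taking differences between consecutive positions: +4, +1, -2, -5, -8, -11. These grow by -3 each step.
step 7: -33 − 14 → -47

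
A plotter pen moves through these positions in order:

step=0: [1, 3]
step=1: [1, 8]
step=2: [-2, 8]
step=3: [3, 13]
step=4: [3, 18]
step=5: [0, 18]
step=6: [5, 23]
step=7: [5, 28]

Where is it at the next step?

Differencing gives [+0, +5], [-3, +0], [+5, +5], [+0, +5], [-3, +0], [+5, +5], [+0, +5]. This is the pattern [+0, +5], [-3, +0], [+5, +5] repeated.
step 8: apply [-3, +0] → [2, 28]

[2, 28]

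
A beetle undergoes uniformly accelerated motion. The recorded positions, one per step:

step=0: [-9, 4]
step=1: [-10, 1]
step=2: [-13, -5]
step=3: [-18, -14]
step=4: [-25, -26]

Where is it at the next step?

[-34, -41]

Taking differences between consecutive positions: [-1, -3], [-3, -6], [-5, -9], [-7, -12]. These grow by [-2, -3] each step.
step 5: [-25, -26] + [-9, -15] → [-34, -41]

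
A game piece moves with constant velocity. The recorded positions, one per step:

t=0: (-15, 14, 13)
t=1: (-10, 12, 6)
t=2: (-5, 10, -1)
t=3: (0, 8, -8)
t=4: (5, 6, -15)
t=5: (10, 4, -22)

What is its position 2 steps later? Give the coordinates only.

(20, 0, -36)

Each step adds (+5, -2, -7) to the position.
step 6: (10, 4, -22) + (+5, -2, -7) → (15, 2, -29)
step 7: (15, 2, -29) + (+5, -2, -7) → (20, 0, -36)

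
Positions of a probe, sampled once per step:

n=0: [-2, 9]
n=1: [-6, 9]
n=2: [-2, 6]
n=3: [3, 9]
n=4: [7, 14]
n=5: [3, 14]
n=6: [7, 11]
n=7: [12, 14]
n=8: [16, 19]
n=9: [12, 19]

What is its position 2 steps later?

[21, 19]

The moves between consecutive positions are [-4, +0], [+4, -3], [+5, +3], [+4, +5], [-4, +0], [+4, -3], [+5, +3], [+4, +5], [-4, +0]; they repeat the 4-cycle [[-4, +0], [+4, -3], [+5, +3], [+4, +5]].
step 10: apply [+4, -3] → [16, 16]
step 11: apply [+5, +3] → [21, 19]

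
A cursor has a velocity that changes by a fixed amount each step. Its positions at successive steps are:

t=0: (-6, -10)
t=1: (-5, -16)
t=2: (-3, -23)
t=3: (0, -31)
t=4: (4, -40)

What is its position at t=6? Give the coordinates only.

Taking differences between consecutive positions: (+1, -6), (+2, -7), (+3, -8), (+4, -9). These grow by (+1, -1) each step.
step 5: (4, -40) + (+5, -10) → (9, -50)
step 6: (9, -50) + (+6, -11) → (15, -61)

(15, -61)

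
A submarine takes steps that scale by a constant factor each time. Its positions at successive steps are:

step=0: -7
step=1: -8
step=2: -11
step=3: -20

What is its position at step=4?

Consecutive displacements -1, -3, -9 scale by a factor of 3 each step.
step 4: -20 − 27 → -47

-47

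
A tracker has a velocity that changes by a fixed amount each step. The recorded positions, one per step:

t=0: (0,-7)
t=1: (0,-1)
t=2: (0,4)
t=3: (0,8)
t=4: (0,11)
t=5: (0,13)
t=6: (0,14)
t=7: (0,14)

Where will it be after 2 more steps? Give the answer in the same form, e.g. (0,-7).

(0,11)

Taking differences between consecutive positions: (+0,+6), (+0,+5), (+0,+4), (+0,+3), (+0,+2), (+0,+1), (+0,+0). These grow by (+0,-1) each step.
step 8: (0,14) + (+0,-1) → (0,13)
step 9: (0,13) + (+0,-2) → (0,11)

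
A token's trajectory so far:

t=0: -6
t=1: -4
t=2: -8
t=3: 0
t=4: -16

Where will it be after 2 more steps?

The jumps are +2, -4, +8, -16 — a geometric progression with ratio -2.
step 5: -16 + 32 → 16
step 6: 16 − 64 → -48

-48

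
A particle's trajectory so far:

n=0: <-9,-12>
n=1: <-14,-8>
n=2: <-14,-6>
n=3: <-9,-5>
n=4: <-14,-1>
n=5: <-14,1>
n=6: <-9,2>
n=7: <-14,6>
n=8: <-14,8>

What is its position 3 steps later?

<-14,15>

The moves between consecutive positions are <-5,+4>, <+0,+2>, <+5,+1>, <-5,+4>, <+0,+2>, <+5,+1>, <-5,+4>, <+0,+2>; they repeat the 3-cycle [<-5,+4>, <+0,+2>, <+5,+1>].
step 9: apply <+5,+1> → <-9,9>
step 10: apply <-5,+4> → <-14,13>
step 11: apply <+0,+2> → <-14,15>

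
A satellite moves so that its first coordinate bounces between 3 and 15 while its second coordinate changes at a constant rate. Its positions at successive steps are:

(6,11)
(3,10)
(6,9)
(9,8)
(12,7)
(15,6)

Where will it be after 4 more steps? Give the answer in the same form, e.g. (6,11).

(3,2)

The first coordinate travels 3 per step and bounces off the walls at 3 and 15.
  step 6: 15 → 12
  step 7: 12 → 9
  step 8: 9 → 6
  step 9: 6 → 3
The second coordinate changes by -1 each step: at step 9 it is 2.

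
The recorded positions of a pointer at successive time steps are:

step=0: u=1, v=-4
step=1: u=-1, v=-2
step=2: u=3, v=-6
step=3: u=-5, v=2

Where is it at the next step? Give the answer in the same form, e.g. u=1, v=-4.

Consecutive displacements (-2, +2), (+4, -4), (-8, +8) scale by a factor of -2 each step.
step 4: u=-5, v=2 + (+16, -16) → u=11, v=-14

u=11, v=-14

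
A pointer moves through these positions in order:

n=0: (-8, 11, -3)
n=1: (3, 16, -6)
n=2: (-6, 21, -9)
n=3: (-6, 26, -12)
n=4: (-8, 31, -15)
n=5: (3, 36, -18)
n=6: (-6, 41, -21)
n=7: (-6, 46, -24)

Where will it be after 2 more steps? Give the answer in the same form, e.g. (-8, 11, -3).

First: cycles through -8, 3, -6, -6 every 4 steps. Step 9 lands at position 1 of the cycle → 3.
Second: linear, +5 per step → 56 at step 9.
Third: linear, -3 per step → -30 at step 9.

(3, 56, -30)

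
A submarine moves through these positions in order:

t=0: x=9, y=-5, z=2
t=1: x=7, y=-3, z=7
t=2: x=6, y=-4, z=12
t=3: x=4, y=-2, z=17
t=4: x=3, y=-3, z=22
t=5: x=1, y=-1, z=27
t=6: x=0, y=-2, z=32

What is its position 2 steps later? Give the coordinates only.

Step-to-step displacements: (-2, +2, +5), (-1, -1, +5), (-2, +2, +5), (-1, -1, +5), (-2, +2, +5), (-1, -1, +5) — a repeating cycle of length 2.
step 7: apply (-2, +2, +5) → x=-2, y=0, z=37
step 8: apply (-1, -1, +5) → x=-3, y=-1, z=42

x=-3, y=-1, z=42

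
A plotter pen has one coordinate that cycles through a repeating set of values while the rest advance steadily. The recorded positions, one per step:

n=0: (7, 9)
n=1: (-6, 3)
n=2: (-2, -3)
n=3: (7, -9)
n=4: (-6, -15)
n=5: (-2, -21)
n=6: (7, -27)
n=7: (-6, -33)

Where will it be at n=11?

The first coordinate repeats the cycle [7, -6, -2] with period 3; step 11 mod 3 = 2, giving -2.
The second coordinate changes by -6 each step, so at step 11 it is 9 + 11·(-6) = -57.

(-2, -57)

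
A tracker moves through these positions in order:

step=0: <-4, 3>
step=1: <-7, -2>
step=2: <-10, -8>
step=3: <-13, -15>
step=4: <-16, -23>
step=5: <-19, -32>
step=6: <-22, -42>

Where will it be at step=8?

<-28, -65>

Successive displacements: <-3, -5>, <-3, -6>, <-3, -7>, <-3, -8>, <-3, -9>, <-3, -10> — each changes by <+0, -1>.
step 7: <-22, -42> + <-3, -11> → <-25, -53>
step 8: <-25, -53> + <-3, -12> → <-28, -65>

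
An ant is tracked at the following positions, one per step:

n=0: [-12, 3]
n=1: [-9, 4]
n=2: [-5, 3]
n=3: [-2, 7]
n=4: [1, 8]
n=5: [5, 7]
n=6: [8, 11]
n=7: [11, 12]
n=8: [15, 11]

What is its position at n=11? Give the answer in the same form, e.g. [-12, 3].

The moves between consecutive positions are [+3, +1], [+4, -1], [+3, +4], [+3, +1], [+4, -1], [+3, +4], [+3, +1], [+4, -1]; they repeat the 3-cycle [[+3, +1], [+4, -1], [+3, +4]].
step 9: apply [+3, +4] → [18, 15]
step 10: apply [+3, +1] → [21, 16]
step 11: apply [+4, -1] → [25, 15]

[25, 15]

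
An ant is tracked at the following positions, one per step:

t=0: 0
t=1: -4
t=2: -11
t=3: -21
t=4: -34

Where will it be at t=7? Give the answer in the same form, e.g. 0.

Successive displacements: -4, -7, -10, -13 — each changes by -3.
step 5: -34 − 16 → -50
step 6: -50 − 19 → -69
step 7: -69 − 22 → -91

-91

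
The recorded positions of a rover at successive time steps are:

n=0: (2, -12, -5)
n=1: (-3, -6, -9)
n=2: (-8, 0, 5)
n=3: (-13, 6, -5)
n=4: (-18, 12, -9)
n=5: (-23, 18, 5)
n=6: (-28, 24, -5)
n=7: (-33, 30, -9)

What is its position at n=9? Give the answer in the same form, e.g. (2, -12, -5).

(-43, 42, -5)

The first coordinate changes by -5 each step, so at step 9 it is 2 + 9·(-5) = -43.
The second coordinate changes by +6 each step, so at step 9 it is -12 + 9·(6) = 42.
The third coordinate repeats the cycle [-5, -9, 5] with period 3; step 9 mod 3 = 0, giving -5.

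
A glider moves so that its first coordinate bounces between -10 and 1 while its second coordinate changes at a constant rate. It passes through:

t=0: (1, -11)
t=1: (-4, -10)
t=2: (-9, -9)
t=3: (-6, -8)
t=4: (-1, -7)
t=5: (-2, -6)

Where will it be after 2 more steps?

(-8, -4)

The first coordinate travels 5 per step and bounces off the walls at -10 and 1.
  step 6: -2 → -7
  step 7: -7 → -8
The second coordinate changes by +1 each step: at step 7 it is -4.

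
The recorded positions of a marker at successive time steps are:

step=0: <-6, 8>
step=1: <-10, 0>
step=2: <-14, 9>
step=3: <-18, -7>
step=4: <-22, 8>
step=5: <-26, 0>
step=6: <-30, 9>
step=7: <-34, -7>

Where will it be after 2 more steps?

<-42, 0>

First: linear, -4 per step → -42 at step 9.
Second: cycles through 8, 0, 9, -7 every 4 steps. Step 9 lands at position 1 of the cycle → 0.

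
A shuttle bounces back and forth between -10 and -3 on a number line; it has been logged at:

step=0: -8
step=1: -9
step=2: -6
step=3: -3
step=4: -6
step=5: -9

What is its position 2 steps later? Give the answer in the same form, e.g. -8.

-5

The value reflects between -10 and -3, moving 3 per step.
  step 6: -9 → -8
  step 7: -8 → -5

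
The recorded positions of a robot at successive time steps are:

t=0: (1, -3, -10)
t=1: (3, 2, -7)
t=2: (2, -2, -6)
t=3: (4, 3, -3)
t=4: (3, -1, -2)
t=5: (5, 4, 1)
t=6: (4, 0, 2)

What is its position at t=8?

(5, 1, 6)

Differencing gives (+2, +5, +3), (-1, -4, +1), (+2, +5, +3), (-1, -4, +1), (+2, +5, +3), (-1, -4, +1). This is the pattern (+2, +5, +3), (-1, -4, +1) repeated.
step 7: apply (+2, +5, +3) → (6, 5, 5)
step 8: apply (-1, -4, +1) → (5, 1, 6)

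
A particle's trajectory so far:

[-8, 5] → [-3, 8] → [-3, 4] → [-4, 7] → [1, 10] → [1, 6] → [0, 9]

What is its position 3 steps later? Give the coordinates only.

Differencing gives [+5, +3], [+0, -4], [-1, +3], [+5, +3], [+0, -4], [-1, +3]. This is the pattern [+5, +3], [+0, -4], [-1, +3] repeated.
step 7: apply [+5, +3] → [5, 12]
step 8: apply [+0, -4] → [5, 8]
step 9: apply [-1, +3] → [4, 11]

[4, 11]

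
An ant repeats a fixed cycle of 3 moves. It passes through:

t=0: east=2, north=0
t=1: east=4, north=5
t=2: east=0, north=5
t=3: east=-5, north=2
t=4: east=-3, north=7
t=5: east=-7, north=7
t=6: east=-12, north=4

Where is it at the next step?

east=-10, north=9

The moves between consecutive positions are (+2,+5), (-4,+0), (-5,-3), (+2,+5), (-4,+0), (-5,-3); they repeat the 3-cycle [(+2,+5), (-4,+0), (-5,-3)].
step 7: apply (+2,+5) → east=-10, north=9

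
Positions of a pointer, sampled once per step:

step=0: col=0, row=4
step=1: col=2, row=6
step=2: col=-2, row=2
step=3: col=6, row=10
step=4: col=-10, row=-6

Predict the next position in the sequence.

Step-to-step displacements: (+2,+2), (-4,-4), (+8,+8), (-16,-16); each is -2× the previous.
step 5: col=-10, row=-6 + (+32,+32) → col=22, row=26

col=22, row=26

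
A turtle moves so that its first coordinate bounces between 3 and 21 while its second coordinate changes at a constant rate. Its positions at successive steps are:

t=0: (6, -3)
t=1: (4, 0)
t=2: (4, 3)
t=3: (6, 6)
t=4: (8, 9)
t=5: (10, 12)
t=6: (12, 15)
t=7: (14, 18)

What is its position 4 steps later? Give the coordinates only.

(20, 30)

The first coordinate travels 2 per step and bounces off the walls at 3 and 21.
  step 8: 14 → 16
  step 9: 16 → 18
  step 10: 18 → 20
  step 11: 20 → 20
The second coordinate changes by +3 each step: at step 11 it is 30.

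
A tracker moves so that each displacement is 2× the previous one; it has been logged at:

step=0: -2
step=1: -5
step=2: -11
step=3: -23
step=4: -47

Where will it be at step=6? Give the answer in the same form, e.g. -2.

-191

The jumps are -3, -6, -12, -24 — a geometric progression with ratio 2.
step 5: -47 − 48 → -95
step 6: -95 − 96 → -191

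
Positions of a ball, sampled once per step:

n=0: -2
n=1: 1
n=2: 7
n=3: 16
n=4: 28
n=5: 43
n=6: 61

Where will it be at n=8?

106

Successive displacements: +3, +6, +9, +12, +15, +18 — each changes by +3.
step 7: 61 + 21 → 82
step 8: 82 + 24 → 106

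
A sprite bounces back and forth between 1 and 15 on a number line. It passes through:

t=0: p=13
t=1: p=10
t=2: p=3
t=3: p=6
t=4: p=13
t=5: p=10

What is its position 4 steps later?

p=10

The value travels 7 per step and bounces off the walls at 1 and 15.
  step 6: 10 → 3
  step 7: 3 → 6
  step 8: 6 → 13
  step 9: 13 → 10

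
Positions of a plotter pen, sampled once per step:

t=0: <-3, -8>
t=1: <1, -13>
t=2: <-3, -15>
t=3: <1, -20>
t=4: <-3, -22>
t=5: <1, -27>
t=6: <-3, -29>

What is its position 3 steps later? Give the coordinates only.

<1, -41>

Differencing gives <+4, -5>, <-4, -2>, <+4, -5>, <-4, -2>, <+4, -5>, <-4, -2>. This is the pattern <+4, -5>, <-4, -2> repeated.
step 7: apply <+4, -5> → <1, -34>
step 8: apply <-4, -2> → <-3, -36>
step 9: apply <+4, -5> → <1, -41>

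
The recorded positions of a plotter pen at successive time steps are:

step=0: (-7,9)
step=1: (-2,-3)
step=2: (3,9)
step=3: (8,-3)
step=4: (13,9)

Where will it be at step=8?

(33,9)

First: linear, +5 per step → 33 at step 8.
Second: cycles through 9, -3 every 2 steps. Step 8 lands at position 0 of the cycle → 9.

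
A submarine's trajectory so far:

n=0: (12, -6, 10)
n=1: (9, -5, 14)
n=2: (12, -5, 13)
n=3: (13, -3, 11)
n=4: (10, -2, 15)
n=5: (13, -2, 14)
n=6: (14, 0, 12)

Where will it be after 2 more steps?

(14, 1, 15)

Differencing gives (-3, +1, +4), (+3, +0, -1), (+1, +2, -2), (-3, +1, +4), (+3, +0, -1), (+1, +2, -2). This is the pattern (-3, +1, +4), (+3, +0, -1), (+1, +2, -2) repeated.
step 7: apply (-3, +1, +4) → (11, 1, 16)
step 8: apply (+3, +0, -1) → (14, 1, 15)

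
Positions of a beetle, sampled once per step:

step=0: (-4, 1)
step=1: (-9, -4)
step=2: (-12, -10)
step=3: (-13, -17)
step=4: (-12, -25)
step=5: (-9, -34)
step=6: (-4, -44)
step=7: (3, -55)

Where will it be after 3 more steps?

First differences are (-5, -5), (-3, -6), (-1, -7), (+1, -8), (+3, -9), (+5, -10), (+7, -11); their common second difference is (+2, -1) (constant acceleration).
step 8: (3, -55) + (+9, -12) → (12, -67)
step 9: (12, -67) + (+11, -13) → (23, -80)
step 10: (23, -80) + (+13, -14) → (36, -94)

(36, -94)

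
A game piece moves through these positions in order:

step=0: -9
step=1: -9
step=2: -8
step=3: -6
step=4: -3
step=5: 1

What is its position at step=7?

12

Successive displacements: +0, +1, +2, +3, +4 — each changes by +1.
step 6: 1 + 5 → 6
step 7: 6 + 6 → 12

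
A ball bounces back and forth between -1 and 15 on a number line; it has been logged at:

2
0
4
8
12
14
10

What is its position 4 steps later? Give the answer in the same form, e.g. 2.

4

The value travels 4 per step and bounces off the walls at -1 and 15.
  step 7: 10 → 6
  step 8: 6 → 2
  step 9: 2 → 0
  step 10: 0 → 4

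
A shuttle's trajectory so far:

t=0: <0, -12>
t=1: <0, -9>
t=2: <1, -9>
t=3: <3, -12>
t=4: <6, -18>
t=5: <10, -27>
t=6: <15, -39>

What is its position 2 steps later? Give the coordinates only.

<28, -72>

First differences are <+0, +3>, <+1, +0>, <+2, -3>, <+3, -6>, <+4, -9>, <+5, -12>; their common second difference is <+1, -3> (constant acceleration).
step 7: <15, -39> + <+6, -15> → <21, -54>
step 8: <21, -54> + <+7, -18> → <28, -72>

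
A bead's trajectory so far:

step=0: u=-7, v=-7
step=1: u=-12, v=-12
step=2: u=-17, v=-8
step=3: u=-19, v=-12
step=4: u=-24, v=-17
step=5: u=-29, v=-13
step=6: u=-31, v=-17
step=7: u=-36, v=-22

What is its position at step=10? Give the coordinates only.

Differencing gives (-5,-5), (-5,+4), (-2,-4), (-5,-5), (-5,+4), (-2,-4), (-5,-5). This is the pattern (-5,-5), (-5,+4), (-2,-4) repeated.
step 8: apply (-5,+4) → u=-41, v=-18
step 9: apply (-2,-4) → u=-43, v=-22
step 10: apply (-5,-5) → u=-48, v=-27

u=-48, v=-27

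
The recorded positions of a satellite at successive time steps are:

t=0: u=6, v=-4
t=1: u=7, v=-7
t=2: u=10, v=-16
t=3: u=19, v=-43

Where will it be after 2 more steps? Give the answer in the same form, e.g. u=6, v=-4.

The jumps are (+1, -3), (+3, -9), (+9, -27) — a geometric progression with ratio 3.
step 4: u=19, v=-43 + (+27, -81) → u=46, v=-124
step 5: u=46, v=-124 + (+81, -243) → u=127, v=-367

u=127, v=-367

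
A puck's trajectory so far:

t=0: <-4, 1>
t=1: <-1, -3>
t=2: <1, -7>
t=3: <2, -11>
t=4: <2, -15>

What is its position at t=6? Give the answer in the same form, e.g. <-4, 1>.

<-1, -23>

Successive displacements: <+3, -4>, <+2, -4>, <+1, -4>, <+0, -4> — each changes by <-1, +0>.
step 5: <2, -15> + <-1, -4> → <1, -19>
step 6: <1, -19> + <-2, -4> → <-1, -23>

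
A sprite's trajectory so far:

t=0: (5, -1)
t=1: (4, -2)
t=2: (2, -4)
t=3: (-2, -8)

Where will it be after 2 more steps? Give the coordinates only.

(-26, -32)

Consecutive displacements (-1, -1), (-2, -2), (-4, -4) scale by a factor of 2 each step.
step 4: (-2, -8) + (-8, -8) → (-10, -16)
step 5: (-10, -16) + (-16, -16) → (-26, -32)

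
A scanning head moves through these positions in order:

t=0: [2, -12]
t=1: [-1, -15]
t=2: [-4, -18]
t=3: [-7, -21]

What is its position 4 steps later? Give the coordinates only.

[-19, -33]

The position changes by [-3, -3] every step.
step 4: [-7, -21] + [-3, -3] → [-10, -24]
step 5: [-10, -24] + [-3, -3] → [-13, -27]
step 6: [-13, -27] + [-3, -3] → [-16, -30]
step 7: [-16, -30] + [-3, -3] → [-19, -33]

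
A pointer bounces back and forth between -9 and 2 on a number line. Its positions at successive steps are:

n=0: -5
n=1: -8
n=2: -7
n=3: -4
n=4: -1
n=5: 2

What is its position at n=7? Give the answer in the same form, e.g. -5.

The value travels 3 per step and bounces off the walls at -9 and 2.
  step 6: 2 → -1
  step 7: -1 → -4

-4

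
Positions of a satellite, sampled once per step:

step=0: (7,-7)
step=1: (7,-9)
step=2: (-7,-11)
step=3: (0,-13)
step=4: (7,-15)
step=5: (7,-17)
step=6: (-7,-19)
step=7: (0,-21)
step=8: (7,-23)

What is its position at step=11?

First: cycles through 7, 7, -7, 0 every 4 steps. Step 11 lands at position 3 of the cycle → 0.
Second: linear, -2 per step → -29 at step 11.

(0,-29)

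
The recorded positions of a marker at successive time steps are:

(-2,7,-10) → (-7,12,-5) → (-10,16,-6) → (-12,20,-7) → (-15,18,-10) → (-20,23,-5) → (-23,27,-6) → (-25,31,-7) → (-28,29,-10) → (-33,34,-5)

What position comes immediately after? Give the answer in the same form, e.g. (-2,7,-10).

The moves between consecutive positions are (-5,+5,+5), (-3,+4,-1), (-2,+4,-1), (-3,-2,-3), (-5,+5,+5), (-3,+4,-1), (-2,+4,-1), (-3,-2,-3), (-5,+5,+5); they repeat the 4-cycle [(-5,+5,+5), (-3,+4,-1), (-2,+4,-1), (-3,-2,-3)].
step 10: apply (-3,+4,-1) → (-36,38,-6)

(-36,38,-6)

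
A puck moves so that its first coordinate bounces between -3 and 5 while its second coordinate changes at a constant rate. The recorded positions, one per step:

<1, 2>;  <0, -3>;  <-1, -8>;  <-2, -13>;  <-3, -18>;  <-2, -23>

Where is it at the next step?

<-1, -28>

The first coordinate travels 1 per step and bounces off the walls at -3 and 5.
  step 6: -2 → -1
The second coordinate changes by -5 each step: at step 6 it is -28.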